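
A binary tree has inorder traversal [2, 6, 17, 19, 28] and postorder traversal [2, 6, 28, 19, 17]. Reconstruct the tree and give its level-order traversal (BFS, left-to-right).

Inorder:   [2, 6, 17, 19, 28]
Postorder: [2, 6, 28, 19, 17]
Algorithm: postorder visits root last, so walk postorder right-to-left;
each value is the root of the current inorder slice — split it at that
value, recurse on the right subtree first, then the left.
Recursive splits:
  root=17; inorder splits into left=[2, 6], right=[19, 28]
  root=19; inorder splits into left=[], right=[28]
  root=28; inorder splits into left=[], right=[]
  root=6; inorder splits into left=[2], right=[]
  root=2; inorder splits into left=[], right=[]
Reconstructed level-order: [17, 6, 19, 2, 28]


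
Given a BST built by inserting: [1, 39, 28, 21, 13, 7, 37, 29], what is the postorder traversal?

Tree insertion order: [1, 39, 28, 21, 13, 7, 37, 29]
Tree (level-order array): [1, None, 39, 28, None, 21, 37, 13, None, 29, None, 7]
Postorder traversal: [7, 13, 21, 29, 37, 28, 39, 1]


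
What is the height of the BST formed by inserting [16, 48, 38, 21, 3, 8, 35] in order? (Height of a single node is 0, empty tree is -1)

Insertion order: [16, 48, 38, 21, 3, 8, 35]
Tree (level-order array): [16, 3, 48, None, 8, 38, None, None, None, 21, None, None, 35]
Compute height bottom-up (empty subtree = -1):
  height(8) = 1 + max(-1, -1) = 0
  height(3) = 1 + max(-1, 0) = 1
  height(35) = 1 + max(-1, -1) = 0
  height(21) = 1 + max(-1, 0) = 1
  height(38) = 1 + max(1, -1) = 2
  height(48) = 1 + max(2, -1) = 3
  height(16) = 1 + max(1, 3) = 4
Height = 4


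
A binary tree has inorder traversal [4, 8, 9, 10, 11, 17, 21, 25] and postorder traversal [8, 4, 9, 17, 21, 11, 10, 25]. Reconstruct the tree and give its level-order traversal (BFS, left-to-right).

Inorder:   [4, 8, 9, 10, 11, 17, 21, 25]
Postorder: [8, 4, 9, 17, 21, 11, 10, 25]
Algorithm: postorder visits root last, so walk postorder right-to-left;
each value is the root of the current inorder slice — split it at that
value, recurse on the right subtree first, then the left.
Recursive splits:
  root=25; inorder splits into left=[4, 8, 9, 10, 11, 17, 21], right=[]
  root=10; inorder splits into left=[4, 8, 9], right=[11, 17, 21]
  root=11; inorder splits into left=[], right=[17, 21]
  root=21; inorder splits into left=[17], right=[]
  root=17; inorder splits into left=[], right=[]
  root=9; inorder splits into left=[4, 8], right=[]
  root=4; inorder splits into left=[], right=[8]
  root=8; inorder splits into left=[], right=[]
Reconstructed level-order: [25, 10, 9, 11, 4, 21, 8, 17]


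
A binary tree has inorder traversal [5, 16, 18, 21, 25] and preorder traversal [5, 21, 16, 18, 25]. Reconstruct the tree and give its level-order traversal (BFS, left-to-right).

Inorder:  [5, 16, 18, 21, 25]
Preorder: [5, 21, 16, 18, 25]
Algorithm: preorder visits root first, so consume preorder in order;
for each root, split the current inorder slice at that value into
left-subtree inorder and right-subtree inorder, then recurse.
Recursive splits:
  root=5; inorder splits into left=[], right=[16, 18, 21, 25]
  root=21; inorder splits into left=[16, 18], right=[25]
  root=16; inorder splits into left=[], right=[18]
  root=18; inorder splits into left=[], right=[]
  root=25; inorder splits into left=[], right=[]
Reconstructed level-order: [5, 21, 16, 25, 18]


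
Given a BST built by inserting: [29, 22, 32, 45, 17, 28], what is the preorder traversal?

Tree insertion order: [29, 22, 32, 45, 17, 28]
Tree (level-order array): [29, 22, 32, 17, 28, None, 45]
Preorder traversal: [29, 22, 17, 28, 32, 45]


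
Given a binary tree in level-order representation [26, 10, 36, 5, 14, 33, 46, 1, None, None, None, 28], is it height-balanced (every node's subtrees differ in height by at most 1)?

Tree (level-order array): [26, 10, 36, 5, 14, 33, 46, 1, None, None, None, 28]
Definition: a tree is height-balanced if, at every node, |h(left) - h(right)| <= 1 (empty subtree has height -1).
Bottom-up per-node check:
  node 1: h_left=-1, h_right=-1, diff=0 [OK], height=0
  node 5: h_left=0, h_right=-1, diff=1 [OK], height=1
  node 14: h_left=-1, h_right=-1, diff=0 [OK], height=0
  node 10: h_left=1, h_right=0, diff=1 [OK], height=2
  node 28: h_left=-1, h_right=-1, diff=0 [OK], height=0
  node 33: h_left=0, h_right=-1, diff=1 [OK], height=1
  node 46: h_left=-1, h_right=-1, diff=0 [OK], height=0
  node 36: h_left=1, h_right=0, diff=1 [OK], height=2
  node 26: h_left=2, h_right=2, diff=0 [OK], height=3
All nodes satisfy the balance condition.
Result: Balanced


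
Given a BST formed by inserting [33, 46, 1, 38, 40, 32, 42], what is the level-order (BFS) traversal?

Tree insertion order: [33, 46, 1, 38, 40, 32, 42]
Tree (level-order array): [33, 1, 46, None, 32, 38, None, None, None, None, 40, None, 42]
BFS from the root, enqueuing left then right child of each popped node:
  queue [33] -> pop 33, enqueue [1, 46], visited so far: [33]
  queue [1, 46] -> pop 1, enqueue [32], visited so far: [33, 1]
  queue [46, 32] -> pop 46, enqueue [38], visited so far: [33, 1, 46]
  queue [32, 38] -> pop 32, enqueue [none], visited so far: [33, 1, 46, 32]
  queue [38] -> pop 38, enqueue [40], visited so far: [33, 1, 46, 32, 38]
  queue [40] -> pop 40, enqueue [42], visited so far: [33, 1, 46, 32, 38, 40]
  queue [42] -> pop 42, enqueue [none], visited so far: [33, 1, 46, 32, 38, 40, 42]
Result: [33, 1, 46, 32, 38, 40, 42]


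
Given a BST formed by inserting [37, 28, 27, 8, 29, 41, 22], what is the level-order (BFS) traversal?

Tree insertion order: [37, 28, 27, 8, 29, 41, 22]
Tree (level-order array): [37, 28, 41, 27, 29, None, None, 8, None, None, None, None, 22]
BFS from the root, enqueuing left then right child of each popped node:
  queue [37] -> pop 37, enqueue [28, 41], visited so far: [37]
  queue [28, 41] -> pop 28, enqueue [27, 29], visited so far: [37, 28]
  queue [41, 27, 29] -> pop 41, enqueue [none], visited so far: [37, 28, 41]
  queue [27, 29] -> pop 27, enqueue [8], visited so far: [37, 28, 41, 27]
  queue [29, 8] -> pop 29, enqueue [none], visited so far: [37, 28, 41, 27, 29]
  queue [8] -> pop 8, enqueue [22], visited so far: [37, 28, 41, 27, 29, 8]
  queue [22] -> pop 22, enqueue [none], visited so far: [37, 28, 41, 27, 29, 8, 22]
Result: [37, 28, 41, 27, 29, 8, 22]


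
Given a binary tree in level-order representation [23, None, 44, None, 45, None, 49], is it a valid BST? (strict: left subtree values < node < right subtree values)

Level-order array: [23, None, 44, None, 45, None, 49]
Validate using subtree bounds (lo, hi): at each node, require lo < value < hi,
then recurse left with hi=value and right with lo=value.
Preorder trace (stopping at first violation):
  at node 23 with bounds (-inf, +inf): OK
  at node 44 with bounds (23, +inf): OK
  at node 45 with bounds (44, +inf): OK
  at node 49 with bounds (45, +inf): OK
No violation found at any node.
Result: Valid BST


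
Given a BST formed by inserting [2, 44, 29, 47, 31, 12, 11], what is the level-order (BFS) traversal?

Tree insertion order: [2, 44, 29, 47, 31, 12, 11]
Tree (level-order array): [2, None, 44, 29, 47, 12, 31, None, None, 11]
BFS from the root, enqueuing left then right child of each popped node:
  queue [2] -> pop 2, enqueue [44], visited so far: [2]
  queue [44] -> pop 44, enqueue [29, 47], visited so far: [2, 44]
  queue [29, 47] -> pop 29, enqueue [12, 31], visited so far: [2, 44, 29]
  queue [47, 12, 31] -> pop 47, enqueue [none], visited so far: [2, 44, 29, 47]
  queue [12, 31] -> pop 12, enqueue [11], visited so far: [2, 44, 29, 47, 12]
  queue [31, 11] -> pop 31, enqueue [none], visited so far: [2, 44, 29, 47, 12, 31]
  queue [11] -> pop 11, enqueue [none], visited so far: [2, 44, 29, 47, 12, 31, 11]
Result: [2, 44, 29, 47, 12, 31, 11]


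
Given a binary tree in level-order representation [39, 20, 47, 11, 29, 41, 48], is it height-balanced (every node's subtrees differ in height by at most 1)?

Tree (level-order array): [39, 20, 47, 11, 29, 41, 48]
Definition: a tree is height-balanced if, at every node, |h(left) - h(right)| <= 1 (empty subtree has height -1).
Bottom-up per-node check:
  node 11: h_left=-1, h_right=-1, diff=0 [OK], height=0
  node 29: h_left=-1, h_right=-1, diff=0 [OK], height=0
  node 20: h_left=0, h_right=0, diff=0 [OK], height=1
  node 41: h_left=-1, h_right=-1, diff=0 [OK], height=0
  node 48: h_left=-1, h_right=-1, diff=0 [OK], height=0
  node 47: h_left=0, h_right=0, diff=0 [OK], height=1
  node 39: h_left=1, h_right=1, diff=0 [OK], height=2
All nodes satisfy the balance condition.
Result: Balanced


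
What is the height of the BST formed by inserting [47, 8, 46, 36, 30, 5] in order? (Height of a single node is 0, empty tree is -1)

Insertion order: [47, 8, 46, 36, 30, 5]
Tree (level-order array): [47, 8, None, 5, 46, None, None, 36, None, 30]
Compute height bottom-up (empty subtree = -1):
  height(5) = 1 + max(-1, -1) = 0
  height(30) = 1 + max(-1, -1) = 0
  height(36) = 1 + max(0, -1) = 1
  height(46) = 1 + max(1, -1) = 2
  height(8) = 1 + max(0, 2) = 3
  height(47) = 1 + max(3, -1) = 4
Height = 4


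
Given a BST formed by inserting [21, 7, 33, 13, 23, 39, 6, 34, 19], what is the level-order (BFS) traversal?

Tree insertion order: [21, 7, 33, 13, 23, 39, 6, 34, 19]
Tree (level-order array): [21, 7, 33, 6, 13, 23, 39, None, None, None, 19, None, None, 34]
BFS from the root, enqueuing left then right child of each popped node:
  queue [21] -> pop 21, enqueue [7, 33], visited so far: [21]
  queue [7, 33] -> pop 7, enqueue [6, 13], visited so far: [21, 7]
  queue [33, 6, 13] -> pop 33, enqueue [23, 39], visited so far: [21, 7, 33]
  queue [6, 13, 23, 39] -> pop 6, enqueue [none], visited so far: [21, 7, 33, 6]
  queue [13, 23, 39] -> pop 13, enqueue [19], visited so far: [21, 7, 33, 6, 13]
  queue [23, 39, 19] -> pop 23, enqueue [none], visited so far: [21, 7, 33, 6, 13, 23]
  queue [39, 19] -> pop 39, enqueue [34], visited so far: [21, 7, 33, 6, 13, 23, 39]
  queue [19, 34] -> pop 19, enqueue [none], visited so far: [21, 7, 33, 6, 13, 23, 39, 19]
  queue [34] -> pop 34, enqueue [none], visited so far: [21, 7, 33, 6, 13, 23, 39, 19, 34]
Result: [21, 7, 33, 6, 13, 23, 39, 19, 34]


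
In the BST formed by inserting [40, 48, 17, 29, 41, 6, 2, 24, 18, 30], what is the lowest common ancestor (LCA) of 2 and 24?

Tree insertion order: [40, 48, 17, 29, 41, 6, 2, 24, 18, 30]
Tree (level-order array): [40, 17, 48, 6, 29, 41, None, 2, None, 24, 30, None, None, None, None, 18]
In a BST, the LCA of p=2, q=24 is the first node v on the
root-to-leaf path with p <= v <= q (go left if both < v, right if both > v).
Walk from root:
  at 40: both 2 and 24 < 40, go left
  at 17: 2 <= 17 <= 24, this is the LCA
LCA = 17


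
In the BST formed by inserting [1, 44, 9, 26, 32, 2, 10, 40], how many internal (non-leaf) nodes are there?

Tree built from: [1, 44, 9, 26, 32, 2, 10, 40]
Tree (level-order array): [1, None, 44, 9, None, 2, 26, None, None, 10, 32, None, None, None, 40]
Rule: An internal node has at least one child.
Per-node child counts:
  node 1: 1 child(ren)
  node 44: 1 child(ren)
  node 9: 2 child(ren)
  node 2: 0 child(ren)
  node 26: 2 child(ren)
  node 10: 0 child(ren)
  node 32: 1 child(ren)
  node 40: 0 child(ren)
Matching nodes: [1, 44, 9, 26, 32]
Count of internal (non-leaf) nodes: 5


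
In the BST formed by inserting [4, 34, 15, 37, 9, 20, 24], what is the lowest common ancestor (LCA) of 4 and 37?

Tree insertion order: [4, 34, 15, 37, 9, 20, 24]
Tree (level-order array): [4, None, 34, 15, 37, 9, 20, None, None, None, None, None, 24]
In a BST, the LCA of p=4, q=37 is the first node v on the
root-to-leaf path with p <= v <= q (go left if both < v, right if both > v).
Walk from root:
  at 4: 4 <= 4 <= 37, this is the LCA
LCA = 4


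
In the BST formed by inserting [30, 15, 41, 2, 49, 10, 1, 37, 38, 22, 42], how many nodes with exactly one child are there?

Tree built from: [30, 15, 41, 2, 49, 10, 1, 37, 38, 22, 42]
Tree (level-order array): [30, 15, 41, 2, 22, 37, 49, 1, 10, None, None, None, 38, 42]
Rule: These are nodes with exactly 1 non-null child.
Per-node child counts:
  node 30: 2 child(ren)
  node 15: 2 child(ren)
  node 2: 2 child(ren)
  node 1: 0 child(ren)
  node 10: 0 child(ren)
  node 22: 0 child(ren)
  node 41: 2 child(ren)
  node 37: 1 child(ren)
  node 38: 0 child(ren)
  node 49: 1 child(ren)
  node 42: 0 child(ren)
Matching nodes: [37, 49]
Count of nodes with exactly one child: 2


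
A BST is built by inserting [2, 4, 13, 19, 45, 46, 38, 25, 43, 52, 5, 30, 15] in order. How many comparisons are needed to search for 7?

Search path for 7: 2 -> 4 -> 13 -> 5
Found: False
Comparisons: 4


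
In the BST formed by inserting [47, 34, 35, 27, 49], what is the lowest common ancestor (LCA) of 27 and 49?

Tree insertion order: [47, 34, 35, 27, 49]
Tree (level-order array): [47, 34, 49, 27, 35]
In a BST, the LCA of p=27, q=49 is the first node v on the
root-to-leaf path with p <= v <= q (go left if both < v, right if both > v).
Walk from root:
  at 47: 27 <= 47 <= 49, this is the LCA
LCA = 47


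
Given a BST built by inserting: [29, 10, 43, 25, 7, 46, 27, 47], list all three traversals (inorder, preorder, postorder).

Tree insertion order: [29, 10, 43, 25, 7, 46, 27, 47]
Tree (level-order array): [29, 10, 43, 7, 25, None, 46, None, None, None, 27, None, 47]
Inorder (L, root, R): [7, 10, 25, 27, 29, 43, 46, 47]
Preorder (root, L, R): [29, 10, 7, 25, 27, 43, 46, 47]
Postorder (L, R, root): [7, 27, 25, 10, 47, 46, 43, 29]


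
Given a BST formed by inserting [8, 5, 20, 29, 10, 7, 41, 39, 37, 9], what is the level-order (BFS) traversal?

Tree insertion order: [8, 5, 20, 29, 10, 7, 41, 39, 37, 9]
Tree (level-order array): [8, 5, 20, None, 7, 10, 29, None, None, 9, None, None, 41, None, None, 39, None, 37]
BFS from the root, enqueuing left then right child of each popped node:
  queue [8] -> pop 8, enqueue [5, 20], visited so far: [8]
  queue [5, 20] -> pop 5, enqueue [7], visited so far: [8, 5]
  queue [20, 7] -> pop 20, enqueue [10, 29], visited so far: [8, 5, 20]
  queue [7, 10, 29] -> pop 7, enqueue [none], visited so far: [8, 5, 20, 7]
  queue [10, 29] -> pop 10, enqueue [9], visited so far: [8, 5, 20, 7, 10]
  queue [29, 9] -> pop 29, enqueue [41], visited so far: [8, 5, 20, 7, 10, 29]
  queue [9, 41] -> pop 9, enqueue [none], visited so far: [8, 5, 20, 7, 10, 29, 9]
  queue [41] -> pop 41, enqueue [39], visited so far: [8, 5, 20, 7, 10, 29, 9, 41]
  queue [39] -> pop 39, enqueue [37], visited so far: [8, 5, 20, 7, 10, 29, 9, 41, 39]
  queue [37] -> pop 37, enqueue [none], visited so far: [8, 5, 20, 7, 10, 29, 9, 41, 39, 37]
Result: [8, 5, 20, 7, 10, 29, 9, 41, 39, 37]


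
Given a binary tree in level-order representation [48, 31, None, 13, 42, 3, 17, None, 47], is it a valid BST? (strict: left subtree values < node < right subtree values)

Level-order array: [48, 31, None, 13, 42, 3, 17, None, 47]
Validate using subtree bounds (lo, hi): at each node, require lo < value < hi,
then recurse left with hi=value and right with lo=value.
Preorder trace (stopping at first violation):
  at node 48 with bounds (-inf, +inf): OK
  at node 31 with bounds (-inf, 48): OK
  at node 13 with bounds (-inf, 31): OK
  at node 3 with bounds (-inf, 13): OK
  at node 17 with bounds (13, 31): OK
  at node 42 with bounds (31, 48): OK
  at node 47 with bounds (42, 48): OK
No violation found at any node.
Result: Valid BST


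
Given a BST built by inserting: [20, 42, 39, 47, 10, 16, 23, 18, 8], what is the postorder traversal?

Tree insertion order: [20, 42, 39, 47, 10, 16, 23, 18, 8]
Tree (level-order array): [20, 10, 42, 8, 16, 39, 47, None, None, None, 18, 23]
Postorder traversal: [8, 18, 16, 10, 23, 39, 47, 42, 20]


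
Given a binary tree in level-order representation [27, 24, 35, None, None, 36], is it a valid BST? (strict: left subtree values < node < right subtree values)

Level-order array: [27, 24, 35, None, None, 36]
Validate using subtree bounds (lo, hi): at each node, require lo < value < hi,
then recurse left with hi=value and right with lo=value.
Preorder trace (stopping at first violation):
  at node 27 with bounds (-inf, +inf): OK
  at node 24 with bounds (-inf, 27): OK
  at node 35 with bounds (27, +inf): OK
  at node 36 with bounds (27, 35): VIOLATION
Node 36 violates its bound: not (27 < 36 < 35).
Result: Not a valid BST


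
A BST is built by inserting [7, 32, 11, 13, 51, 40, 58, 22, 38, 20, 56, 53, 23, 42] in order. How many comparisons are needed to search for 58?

Search path for 58: 7 -> 32 -> 51 -> 58
Found: True
Comparisons: 4


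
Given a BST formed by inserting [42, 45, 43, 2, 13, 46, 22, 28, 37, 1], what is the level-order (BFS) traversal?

Tree insertion order: [42, 45, 43, 2, 13, 46, 22, 28, 37, 1]
Tree (level-order array): [42, 2, 45, 1, 13, 43, 46, None, None, None, 22, None, None, None, None, None, 28, None, 37]
BFS from the root, enqueuing left then right child of each popped node:
  queue [42] -> pop 42, enqueue [2, 45], visited so far: [42]
  queue [2, 45] -> pop 2, enqueue [1, 13], visited so far: [42, 2]
  queue [45, 1, 13] -> pop 45, enqueue [43, 46], visited so far: [42, 2, 45]
  queue [1, 13, 43, 46] -> pop 1, enqueue [none], visited so far: [42, 2, 45, 1]
  queue [13, 43, 46] -> pop 13, enqueue [22], visited so far: [42, 2, 45, 1, 13]
  queue [43, 46, 22] -> pop 43, enqueue [none], visited so far: [42, 2, 45, 1, 13, 43]
  queue [46, 22] -> pop 46, enqueue [none], visited so far: [42, 2, 45, 1, 13, 43, 46]
  queue [22] -> pop 22, enqueue [28], visited so far: [42, 2, 45, 1, 13, 43, 46, 22]
  queue [28] -> pop 28, enqueue [37], visited so far: [42, 2, 45, 1, 13, 43, 46, 22, 28]
  queue [37] -> pop 37, enqueue [none], visited so far: [42, 2, 45, 1, 13, 43, 46, 22, 28, 37]
Result: [42, 2, 45, 1, 13, 43, 46, 22, 28, 37]


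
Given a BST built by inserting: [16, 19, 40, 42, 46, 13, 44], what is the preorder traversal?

Tree insertion order: [16, 19, 40, 42, 46, 13, 44]
Tree (level-order array): [16, 13, 19, None, None, None, 40, None, 42, None, 46, 44]
Preorder traversal: [16, 13, 19, 40, 42, 46, 44]


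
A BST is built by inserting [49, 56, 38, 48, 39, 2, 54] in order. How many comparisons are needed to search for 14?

Search path for 14: 49 -> 38 -> 2
Found: False
Comparisons: 3


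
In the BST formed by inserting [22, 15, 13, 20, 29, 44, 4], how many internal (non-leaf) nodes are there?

Tree built from: [22, 15, 13, 20, 29, 44, 4]
Tree (level-order array): [22, 15, 29, 13, 20, None, 44, 4]
Rule: An internal node has at least one child.
Per-node child counts:
  node 22: 2 child(ren)
  node 15: 2 child(ren)
  node 13: 1 child(ren)
  node 4: 0 child(ren)
  node 20: 0 child(ren)
  node 29: 1 child(ren)
  node 44: 0 child(ren)
Matching nodes: [22, 15, 13, 29]
Count of internal (non-leaf) nodes: 4


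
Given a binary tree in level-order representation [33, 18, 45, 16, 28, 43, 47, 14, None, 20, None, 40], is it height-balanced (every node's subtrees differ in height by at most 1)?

Tree (level-order array): [33, 18, 45, 16, 28, 43, 47, 14, None, 20, None, 40]
Definition: a tree is height-balanced if, at every node, |h(left) - h(right)| <= 1 (empty subtree has height -1).
Bottom-up per-node check:
  node 14: h_left=-1, h_right=-1, diff=0 [OK], height=0
  node 16: h_left=0, h_right=-1, diff=1 [OK], height=1
  node 20: h_left=-1, h_right=-1, diff=0 [OK], height=0
  node 28: h_left=0, h_right=-1, diff=1 [OK], height=1
  node 18: h_left=1, h_right=1, diff=0 [OK], height=2
  node 40: h_left=-1, h_right=-1, diff=0 [OK], height=0
  node 43: h_left=0, h_right=-1, diff=1 [OK], height=1
  node 47: h_left=-1, h_right=-1, diff=0 [OK], height=0
  node 45: h_left=1, h_right=0, diff=1 [OK], height=2
  node 33: h_left=2, h_right=2, diff=0 [OK], height=3
All nodes satisfy the balance condition.
Result: Balanced


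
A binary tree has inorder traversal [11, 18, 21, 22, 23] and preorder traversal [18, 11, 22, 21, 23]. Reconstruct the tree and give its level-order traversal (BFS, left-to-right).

Inorder:  [11, 18, 21, 22, 23]
Preorder: [18, 11, 22, 21, 23]
Algorithm: preorder visits root first, so consume preorder in order;
for each root, split the current inorder slice at that value into
left-subtree inorder and right-subtree inorder, then recurse.
Recursive splits:
  root=18; inorder splits into left=[11], right=[21, 22, 23]
  root=11; inorder splits into left=[], right=[]
  root=22; inorder splits into left=[21], right=[23]
  root=21; inorder splits into left=[], right=[]
  root=23; inorder splits into left=[], right=[]
Reconstructed level-order: [18, 11, 22, 21, 23]


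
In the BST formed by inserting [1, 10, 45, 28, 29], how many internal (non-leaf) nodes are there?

Tree built from: [1, 10, 45, 28, 29]
Tree (level-order array): [1, None, 10, None, 45, 28, None, None, 29]
Rule: An internal node has at least one child.
Per-node child counts:
  node 1: 1 child(ren)
  node 10: 1 child(ren)
  node 45: 1 child(ren)
  node 28: 1 child(ren)
  node 29: 0 child(ren)
Matching nodes: [1, 10, 45, 28]
Count of internal (non-leaf) nodes: 4


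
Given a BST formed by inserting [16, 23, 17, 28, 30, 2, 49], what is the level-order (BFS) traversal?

Tree insertion order: [16, 23, 17, 28, 30, 2, 49]
Tree (level-order array): [16, 2, 23, None, None, 17, 28, None, None, None, 30, None, 49]
BFS from the root, enqueuing left then right child of each popped node:
  queue [16] -> pop 16, enqueue [2, 23], visited so far: [16]
  queue [2, 23] -> pop 2, enqueue [none], visited so far: [16, 2]
  queue [23] -> pop 23, enqueue [17, 28], visited so far: [16, 2, 23]
  queue [17, 28] -> pop 17, enqueue [none], visited so far: [16, 2, 23, 17]
  queue [28] -> pop 28, enqueue [30], visited so far: [16, 2, 23, 17, 28]
  queue [30] -> pop 30, enqueue [49], visited so far: [16, 2, 23, 17, 28, 30]
  queue [49] -> pop 49, enqueue [none], visited so far: [16, 2, 23, 17, 28, 30, 49]
Result: [16, 2, 23, 17, 28, 30, 49]


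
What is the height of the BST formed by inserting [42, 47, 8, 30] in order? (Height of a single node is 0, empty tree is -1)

Insertion order: [42, 47, 8, 30]
Tree (level-order array): [42, 8, 47, None, 30]
Compute height bottom-up (empty subtree = -1):
  height(30) = 1 + max(-1, -1) = 0
  height(8) = 1 + max(-1, 0) = 1
  height(47) = 1 + max(-1, -1) = 0
  height(42) = 1 + max(1, 0) = 2
Height = 2


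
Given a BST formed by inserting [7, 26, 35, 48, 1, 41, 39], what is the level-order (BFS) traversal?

Tree insertion order: [7, 26, 35, 48, 1, 41, 39]
Tree (level-order array): [7, 1, 26, None, None, None, 35, None, 48, 41, None, 39]
BFS from the root, enqueuing left then right child of each popped node:
  queue [7] -> pop 7, enqueue [1, 26], visited so far: [7]
  queue [1, 26] -> pop 1, enqueue [none], visited so far: [7, 1]
  queue [26] -> pop 26, enqueue [35], visited so far: [7, 1, 26]
  queue [35] -> pop 35, enqueue [48], visited so far: [7, 1, 26, 35]
  queue [48] -> pop 48, enqueue [41], visited so far: [7, 1, 26, 35, 48]
  queue [41] -> pop 41, enqueue [39], visited so far: [7, 1, 26, 35, 48, 41]
  queue [39] -> pop 39, enqueue [none], visited so far: [7, 1, 26, 35, 48, 41, 39]
Result: [7, 1, 26, 35, 48, 41, 39]


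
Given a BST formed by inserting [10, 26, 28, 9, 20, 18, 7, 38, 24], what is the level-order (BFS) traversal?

Tree insertion order: [10, 26, 28, 9, 20, 18, 7, 38, 24]
Tree (level-order array): [10, 9, 26, 7, None, 20, 28, None, None, 18, 24, None, 38]
BFS from the root, enqueuing left then right child of each popped node:
  queue [10] -> pop 10, enqueue [9, 26], visited so far: [10]
  queue [9, 26] -> pop 9, enqueue [7], visited so far: [10, 9]
  queue [26, 7] -> pop 26, enqueue [20, 28], visited so far: [10, 9, 26]
  queue [7, 20, 28] -> pop 7, enqueue [none], visited so far: [10, 9, 26, 7]
  queue [20, 28] -> pop 20, enqueue [18, 24], visited so far: [10, 9, 26, 7, 20]
  queue [28, 18, 24] -> pop 28, enqueue [38], visited so far: [10, 9, 26, 7, 20, 28]
  queue [18, 24, 38] -> pop 18, enqueue [none], visited so far: [10, 9, 26, 7, 20, 28, 18]
  queue [24, 38] -> pop 24, enqueue [none], visited so far: [10, 9, 26, 7, 20, 28, 18, 24]
  queue [38] -> pop 38, enqueue [none], visited so far: [10, 9, 26, 7, 20, 28, 18, 24, 38]
Result: [10, 9, 26, 7, 20, 28, 18, 24, 38]


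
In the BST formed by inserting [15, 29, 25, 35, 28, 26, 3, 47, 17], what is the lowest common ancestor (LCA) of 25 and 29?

Tree insertion order: [15, 29, 25, 35, 28, 26, 3, 47, 17]
Tree (level-order array): [15, 3, 29, None, None, 25, 35, 17, 28, None, 47, None, None, 26]
In a BST, the LCA of p=25, q=29 is the first node v on the
root-to-leaf path with p <= v <= q (go left if both < v, right if both > v).
Walk from root:
  at 15: both 25 and 29 > 15, go right
  at 29: 25 <= 29 <= 29, this is the LCA
LCA = 29


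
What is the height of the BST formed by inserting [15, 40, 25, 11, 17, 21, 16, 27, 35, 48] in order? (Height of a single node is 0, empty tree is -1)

Insertion order: [15, 40, 25, 11, 17, 21, 16, 27, 35, 48]
Tree (level-order array): [15, 11, 40, None, None, 25, 48, 17, 27, None, None, 16, 21, None, 35]
Compute height bottom-up (empty subtree = -1):
  height(11) = 1 + max(-1, -1) = 0
  height(16) = 1 + max(-1, -1) = 0
  height(21) = 1 + max(-1, -1) = 0
  height(17) = 1 + max(0, 0) = 1
  height(35) = 1 + max(-1, -1) = 0
  height(27) = 1 + max(-1, 0) = 1
  height(25) = 1 + max(1, 1) = 2
  height(48) = 1 + max(-1, -1) = 0
  height(40) = 1 + max(2, 0) = 3
  height(15) = 1 + max(0, 3) = 4
Height = 4


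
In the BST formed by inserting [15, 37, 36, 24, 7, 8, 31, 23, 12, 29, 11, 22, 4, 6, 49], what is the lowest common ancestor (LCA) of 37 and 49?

Tree insertion order: [15, 37, 36, 24, 7, 8, 31, 23, 12, 29, 11, 22, 4, 6, 49]
Tree (level-order array): [15, 7, 37, 4, 8, 36, 49, None, 6, None, 12, 24, None, None, None, None, None, 11, None, 23, 31, None, None, 22, None, 29]
In a BST, the LCA of p=37, q=49 is the first node v on the
root-to-leaf path with p <= v <= q (go left if both < v, right if both > v).
Walk from root:
  at 15: both 37 and 49 > 15, go right
  at 37: 37 <= 37 <= 49, this is the LCA
LCA = 37


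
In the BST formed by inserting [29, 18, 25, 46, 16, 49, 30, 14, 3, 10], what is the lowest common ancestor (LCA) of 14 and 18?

Tree insertion order: [29, 18, 25, 46, 16, 49, 30, 14, 3, 10]
Tree (level-order array): [29, 18, 46, 16, 25, 30, 49, 14, None, None, None, None, None, None, None, 3, None, None, 10]
In a BST, the LCA of p=14, q=18 is the first node v on the
root-to-leaf path with p <= v <= q (go left if both < v, right if both > v).
Walk from root:
  at 29: both 14 and 18 < 29, go left
  at 18: 14 <= 18 <= 18, this is the LCA
LCA = 18


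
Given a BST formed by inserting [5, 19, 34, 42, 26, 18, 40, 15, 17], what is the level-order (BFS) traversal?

Tree insertion order: [5, 19, 34, 42, 26, 18, 40, 15, 17]
Tree (level-order array): [5, None, 19, 18, 34, 15, None, 26, 42, None, 17, None, None, 40]
BFS from the root, enqueuing left then right child of each popped node:
  queue [5] -> pop 5, enqueue [19], visited so far: [5]
  queue [19] -> pop 19, enqueue [18, 34], visited so far: [5, 19]
  queue [18, 34] -> pop 18, enqueue [15], visited so far: [5, 19, 18]
  queue [34, 15] -> pop 34, enqueue [26, 42], visited so far: [5, 19, 18, 34]
  queue [15, 26, 42] -> pop 15, enqueue [17], visited so far: [5, 19, 18, 34, 15]
  queue [26, 42, 17] -> pop 26, enqueue [none], visited so far: [5, 19, 18, 34, 15, 26]
  queue [42, 17] -> pop 42, enqueue [40], visited so far: [5, 19, 18, 34, 15, 26, 42]
  queue [17, 40] -> pop 17, enqueue [none], visited so far: [5, 19, 18, 34, 15, 26, 42, 17]
  queue [40] -> pop 40, enqueue [none], visited so far: [5, 19, 18, 34, 15, 26, 42, 17, 40]
Result: [5, 19, 18, 34, 15, 26, 42, 17, 40]


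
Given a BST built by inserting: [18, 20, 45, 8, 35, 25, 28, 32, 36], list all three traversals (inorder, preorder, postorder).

Tree insertion order: [18, 20, 45, 8, 35, 25, 28, 32, 36]
Tree (level-order array): [18, 8, 20, None, None, None, 45, 35, None, 25, 36, None, 28, None, None, None, 32]
Inorder (L, root, R): [8, 18, 20, 25, 28, 32, 35, 36, 45]
Preorder (root, L, R): [18, 8, 20, 45, 35, 25, 28, 32, 36]
Postorder (L, R, root): [8, 32, 28, 25, 36, 35, 45, 20, 18]


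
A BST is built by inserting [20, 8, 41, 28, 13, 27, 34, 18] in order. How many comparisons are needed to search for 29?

Search path for 29: 20 -> 41 -> 28 -> 34
Found: False
Comparisons: 4


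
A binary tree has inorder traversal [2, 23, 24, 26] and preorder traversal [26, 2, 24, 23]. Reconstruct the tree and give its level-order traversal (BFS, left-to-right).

Inorder:  [2, 23, 24, 26]
Preorder: [26, 2, 24, 23]
Algorithm: preorder visits root first, so consume preorder in order;
for each root, split the current inorder slice at that value into
left-subtree inorder and right-subtree inorder, then recurse.
Recursive splits:
  root=26; inorder splits into left=[2, 23, 24], right=[]
  root=2; inorder splits into left=[], right=[23, 24]
  root=24; inorder splits into left=[23], right=[]
  root=23; inorder splits into left=[], right=[]
Reconstructed level-order: [26, 2, 24, 23]


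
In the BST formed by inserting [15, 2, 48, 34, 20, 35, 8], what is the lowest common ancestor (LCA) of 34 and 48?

Tree insertion order: [15, 2, 48, 34, 20, 35, 8]
Tree (level-order array): [15, 2, 48, None, 8, 34, None, None, None, 20, 35]
In a BST, the LCA of p=34, q=48 is the first node v on the
root-to-leaf path with p <= v <= q (go left if both < v, right if both > v).
Walk from root:
  at 15: both 34 and 48 > 15, go right
  at 48: 34 <= 48 <= 48, this is the LCA
LCA = 48


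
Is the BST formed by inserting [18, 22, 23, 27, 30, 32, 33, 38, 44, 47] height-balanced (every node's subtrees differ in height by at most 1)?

Tree (level-order array): [18, None, 22, None, 23, None, 27, None, 30, None, 32, None, 33, None, 38, None, 44, None, 47]
Definition: a tree is height-balanced if, at every node, |h(left) - h(right)| <= 1 (empty subtree has height -1).
Bottom-up per-node check:
  node 47: h_left=-1, h_right=-1, diff=0 [OK], height=0
  node 44: h_left=-1, h_right=0, diff=1 [OK], height=1
  node 38: h_left=-1, h_right=1, diff=2 [FAIL (|-1-1|=2 > 1)], height=2
  node 33: h_left=-1, h_right=2, diff=3 [FAIL (|-1-2|=3 > 1)], height=3
  node 32: h_left=-1, h_right=3, diff=4 [FAIL (|-1-3|=4 > 1)], height=4
  node 30: h_left=-1, h_right=4, diff=5 [FAIL (|-1-4|=5 > 1)], height=5
  node 27: h_left=-1, h_right=5, diff=6 [FAIL (|-1-5|=6 > 1)], height=6
  node 23: h_left=-1, h_right=6, diff=7 [FAIL (|-1-6|=7 > 1)], height=7
  node 22: h_left=-1, h_right=7, diff=8 [FAIL (|-1-7|=8 > 1)], height=8
  node 18: h_left=-1, h_right=8, diff=9 [FAIL (|-1-8|=9 > 1)], height=9
Node 38 violates the condition: |-1 - 1| = 2 > 1.
Result: Not balanced


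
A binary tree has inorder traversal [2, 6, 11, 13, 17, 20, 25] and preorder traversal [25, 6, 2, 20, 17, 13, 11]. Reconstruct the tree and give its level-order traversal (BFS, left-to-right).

Inorder:  [2, 6, 11, 13, 17, 20, 25]
Preorder: [25, 6, 2, 20, 17, 13, 11]
Algorithm: preorder visits root first, so consume preorder in order;
for each root, split the current inorder slice at that value into
left-subtree inorder and right-subtree inorder, then recurse.
Recursive splits:
  root=25; inorder splits into left=[2, 6, 11, 13, 17, 20], right=[]
  root=6; inorder splits into left=[2], right=[11, 13, 17, 20]
  root=2; inorder splits into left=[], right=[]
  root=20; inorder splits into left=[11, 13, 17], right=[]
  root=17; inorder splits into left=[11, 13], right=[]
  root=13; inorder splits into left=[11], right=[]
  root=11; inorder splits into left=[], right=[]
Reconstructed level-order: [25, 6, 2, 20, 17, 13, 11]


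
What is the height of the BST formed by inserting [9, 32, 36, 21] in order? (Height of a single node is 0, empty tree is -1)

Insertion order: [9, 32, 36, 21]
Tree (level-order array): [9, None, 32, 21, 36]
Compute height bottom-up (empty subtree = -1):
  height(21) = 1 + max(-1, -1) = 0
  height(36) = 1 + max(-1, -1) = 0
  height(32) = 1 + max(0, 0) = 1
  height(9) = 1 + max(-1, 1) = 2
Height = 2


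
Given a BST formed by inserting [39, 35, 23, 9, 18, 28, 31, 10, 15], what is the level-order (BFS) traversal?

Tree insertion order: [39, 35, 23, 9, 18, 28, 31, 10, 15]
Tree (level-order array): [39, 35, None, 23, None, 9, 28, None, 18, None, 31, 10, None, None, None, None, 15]
BFS from the root, enqueuing left then right child of each popped node:
  queue [39] -> pop 39, enqueue [35], visited so far: [39]
  queue [35] -> pop 35, enqueue [23], visited so far: [39, 35]
  queue [23] -> pop 23, enqueue [9, 28], visited so far: [39, 35, 23]
  queue [9, 28] -> pop 9, enqueue [18], visited so far: [39, 35, 23, 9]
  queue [28, 18] -> pop 28, enqueue [31], visited so far: [39, 35, 23, 9, 28]
  queue [18, 31] -> pop 18, enqueue [10], visited so far: [39, 35, 23, 9, 28, 18]
  queue [31, 10] -> pop 31, enqueue [none], visited so far: [39, 35, 23, 9, 28, 18, 31]
  queue [10] -> pop 10, enqueue [15], visited so far: [39, 35, 23, 9, 28, 18, 31, 10]
  queue [15] -> pop 15, enqueue [none], visited so far: [39, 35, 23, 9, 28, 18, 31, 10, 15]
Result: [39, 35, 23, 9, 28, 18, 31, 10, 15]


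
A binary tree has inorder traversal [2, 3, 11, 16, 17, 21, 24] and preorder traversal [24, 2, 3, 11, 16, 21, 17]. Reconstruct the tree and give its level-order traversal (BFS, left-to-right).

Inorder:  [2, 3, 11, 16, 17, 21, 24]
Preorder: [24, 2, 3, 11, 16, 21, 17]
Algorithm: preorder visits root first, so consume preorder in order;
for each root, split the current inorder slice at that value into
left-subtree inorder and right-subtree inorder, then recurse.
Recursive splits:
  root=24; inorder splits into left=[2, 3, 11, 16, 17, 21], right=[]
  root=2; inorder splits into left=[], right=[3, 11, 16, 17, 21]
  root=3; inorder splits into left=[], right=[11, 16, 17, 21]
  root=11; inorder splits into left=[], right=[16, 17, 21]
  root=16; inorder splits into left=[], right=[17, 21]
  root=21; inorder splits into left=[17], right=[]
  root=17; inorder splits into left=[], right=[]
Reconstructed level-order: [24, 2, 3, 11, 16, 21, 17]


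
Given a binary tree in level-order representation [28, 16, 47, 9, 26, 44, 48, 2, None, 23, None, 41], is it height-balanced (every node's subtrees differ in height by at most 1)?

Tree (level-order array): [28, 16, 47, 9, 26, 44, 48, 2, None, 23, None, 41]
Definition: a tree is height-balanced if, at every node, |h(left) - h(right)| <= 1 (empty subtree has height -1).
Bottom-up per-node check:
  node 2: h_left=-1, h_right=-1, diff=0 [OK], height=0
  node 9: h_left=0, h_right=-1, diff=1 [OK], height=1
  node 23: h_left=-1, h_right=-1, diff=0 [OK], height=0
  node 26: h_left=0, h_right=-1, diff=1 [OK], height=1
  node 16: h_left=1, h_right=1, diff=0 [OK], height=2
  node 41: h_left=-1, h_right=-1, diff=0 [OK], height=0
  node 44: h_left=0, h_right=-1, diff=1 [OK], height=1
  node 48: h_left=-1, h_right=-1, diff=0 [OK], height=0
  node 47: h_left=1, h_right=0, diff=1 [OK], height=2
  node 28: h_left=2, h_right=2, diff=0 [OK], height=3
All nodes satisfy the balance condition.
Result: Balanced


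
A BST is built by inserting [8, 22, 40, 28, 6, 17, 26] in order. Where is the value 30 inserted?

Starting tree (level order): [8, 6, 22, None, None, 17, 40, None, None, 28, None, 26]
Insertion path: 8 -> 22 -> 40 -> 28
Result: insert 30 as right child of 28
Final tree (level order): [8, 6, 22, None, None, 17, 40, None, None, 28, None, 26, 30]


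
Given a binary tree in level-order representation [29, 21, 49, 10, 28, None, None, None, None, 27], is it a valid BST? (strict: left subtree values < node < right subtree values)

Level-order array: [29, 21, 49, 10, 28, None, None, None, None, 27]
Validate using subtree bounds (lo, hi): at each node, require lo < value < hi,
then recurse left with hi=value and right with lo=value.
Preorder trace (stopping at first violation):
  at node 29 with bounds (-inf, +inf): OK
  at node 21 with bounds (-inf, 29): OK
  at node 10 with bounds (-inf, 21): OK
  at node 28 with bounds (21, 29): OK
  at node 27 with bounds (21, 28): OK
  at node 49 with bounds (29, +inf): OK
No violation found at any node.
Result: Valid BST


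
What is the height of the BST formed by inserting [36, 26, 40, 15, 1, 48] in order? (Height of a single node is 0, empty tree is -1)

Insertion order: [36, 26, 40, 15, 1, 48]
Tree (level-order array): [36, 26, 40, 15, None, None, 48, 1]
Compute height bottom-up (empty subtree = -1):
  height(1) = 1 + max(-1, -1) = 0
  height(15) = 1 + max(0, -1) = 1
  height(26) = 1 + max(1, -1) = 2
  height(48) = 1 + max(-1, -1) = 0
  height(40) = 1 + max(-1, 0) = 1
  height(36) = 1 + max(2, 1) = 3
Height = 3


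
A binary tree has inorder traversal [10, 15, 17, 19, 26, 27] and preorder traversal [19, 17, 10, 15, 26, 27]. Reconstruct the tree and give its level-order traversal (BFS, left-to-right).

Inorder:  [10, 15, 17, 19, 26, 27]
Preorder: [19, 17, 10, 15, 26, 27]
Algorithm: preorder visits root first, so consume preorder in order;
for each root, split the current inorder slice at that value into
left-subtree inorder and right-subtree inorder, then recurse.
Recursive splits:
  root=19; inorder splits into left=[10, 15, 17], right=[26, 27]
  root=17; inorder splits into left=[10, 15], right=[]
  root=10; inorder splits into left=[], right=[15]
  root=15; inorder splits into left=[], right=[]
  root=26; inorder splits into left=[], right=[27]
  root=27; inorder splits into left=[], right=[]
Reconstructed level-order: [19, 17, 26, 10, 27, 15]


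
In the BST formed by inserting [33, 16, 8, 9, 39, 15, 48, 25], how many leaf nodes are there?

Tree built from: [33, 16, 8, 9, 39, 15, 48, 25]
Tree (level-order array): [33, 16, 39, 8, 25, None, 48, None, 9, None, None, None, None, None, 15]
Rule: A leaf has 0 children.
Per-node child counts:
  node 33: 2 child(ren)
  node 16: 2 child(ren)
  node 8: 1 child(ren)
  node 9: 1 child(ren)
  node 15: 0 child(ren)
  node 25: 0 child(ren)
  node 39: 1 child(ren)
  node 48: 0 child(ren)
Matching nodes: [15, 25, 48]
Count of leaf nodes: 3


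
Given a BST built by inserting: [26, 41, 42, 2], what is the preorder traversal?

Tree insertion order: [26, 41, 42, 2]
Tree (level-order array): [26, 2, 41, None, None, None, 42]
Preorder traversal: [26, 2, 41, 42]


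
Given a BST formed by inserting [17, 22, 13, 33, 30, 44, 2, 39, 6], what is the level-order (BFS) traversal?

Tree insertion order: [17, 22, 13, 33, 30, 44, 2, 39, 6]
Tree (level-order array): [17, 13, 22, 2, None, None, 33, None, 6, 30, 44, None, None, None, None, 39]
BFS from the root, enqueuing left then right child of each popped node:
  queue [17] -> pop 17, enqueue [13, 22], visited so far: [17]
  queue [13, 22] -> pop 13, enqueue [2], visited so far: [17, 13]
  queue [22, 2] -> pop 22, enqueue [33], visited so far: [17, 13, 22]
  queue [2, 33] -> pop 2, enqueue [6], visited so far: [17, 13, 22, 2]
  queue [33, 6] -> pop 33, enqueue [30, 44], visited so far: [17, 13, 22, 2, 33]
  queue [6, 30, 44] -> pop 6, enqueue [none], visited so far: [17, 13, 22, 2, 33, 6]
  queue [30, 44] -> pop 30, enqueue [none], visited so far: [17, 13, 22, 2, 33, 6, 30]
  queue [44] -> pop 44, enqueue [39], visited so far: [17, 13, 22, 2, 33, 6, 30, 44]
  queue [39] -> pop 39, enqueue [none], visited so far: [17, 13, 22, 2, 33, 6, 30, 44, 39]
Result: [17, 13, 22, 2, 33, 6, 30, 44, 39]


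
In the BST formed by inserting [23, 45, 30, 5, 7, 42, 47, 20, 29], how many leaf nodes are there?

Tree built from: [23, 45, 30, 5, 7, 42, 47, 20, 29]
Tree (level-order array): [23, 5, 45, None, 7, 30, 47, None, 20, 29, 42]
Rule: A leaf has 0 children.
Per-node child counts:
  node 23: 2 child(ren)
  node 5: 1 child(ren)
  node 7: 1 child(ren)
  node 20: 0 child(ren)
  node 45: 2 child(ren)
  node 30: 2 child(ren)
  node 29: 0 child(ren)
  node 42: 0 child(ren)
  node 47: 0 child(ren)
Matching nodes: [20, 29, 42, 47]
Count of leaf nodes: 4


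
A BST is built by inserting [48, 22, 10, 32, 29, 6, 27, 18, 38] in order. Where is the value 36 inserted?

Starting tree (level order): [48, 22, None, 10, 32, 6, 18, 29, 38, None, None, None, None, 27]
Insertion path: 48 -> 22 -> 32 -> 38
Result: insert 36 as left child of 38
Final tree (level order): [48, 22, None, 10, 32, 6, 18, 29, 38, None, None, None, None, 27, None, 36]
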